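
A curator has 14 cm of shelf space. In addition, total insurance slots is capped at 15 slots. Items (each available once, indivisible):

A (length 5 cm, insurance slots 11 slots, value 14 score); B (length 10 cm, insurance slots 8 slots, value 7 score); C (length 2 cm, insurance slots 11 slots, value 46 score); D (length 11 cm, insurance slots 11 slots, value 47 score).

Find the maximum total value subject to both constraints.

Feasible sets respecting both limits:
- D: length 11, insurance slots 11, value 47
- C: length 2, insurance slots 11, value 46
- A: length 5, insurance slots 11, value 14
Best: 47 score.

47 score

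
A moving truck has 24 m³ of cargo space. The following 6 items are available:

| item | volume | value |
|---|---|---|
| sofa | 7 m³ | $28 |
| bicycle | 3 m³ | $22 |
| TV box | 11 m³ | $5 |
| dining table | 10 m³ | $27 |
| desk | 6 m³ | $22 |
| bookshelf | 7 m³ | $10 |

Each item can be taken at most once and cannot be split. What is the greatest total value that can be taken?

$82

Check high-value combinations within 24 m³:
- sofa+bicycle+desk+bookshelf: volume 7+3+6+7=23, value 28+22+22+10=82
- sofa+bicycle+dining table: volume 7+3+10=20, value 28+22+27=77
- sofa+dining table+desk: volume 7+10+6=23, value 28+27+22=77
- sofa+bicycle+desk: volume 7+3+6=16, value 28+22+22=72
- bicycle+dining table+desk: volume 3+10+6=19, value 22+27+22=71
Best: $82.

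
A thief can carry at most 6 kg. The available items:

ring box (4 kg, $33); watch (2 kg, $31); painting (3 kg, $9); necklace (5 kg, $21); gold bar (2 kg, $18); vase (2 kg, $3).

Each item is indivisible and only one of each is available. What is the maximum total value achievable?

$64

Check high-value combinations within 6 kg:
- ring box+watch: weight 4+2=6, value 33+31=64
- watch+gold bar+vase: weight 2+2+2=6, value 31+18+3=52
- ring box+gold bar: weight 4+2=6, value 33+18=51
- watch+gold bar: weight 2+2=4, value 31+18=49
- watch+painting: weight 2+3=5, value 31+9=40
Best: $64.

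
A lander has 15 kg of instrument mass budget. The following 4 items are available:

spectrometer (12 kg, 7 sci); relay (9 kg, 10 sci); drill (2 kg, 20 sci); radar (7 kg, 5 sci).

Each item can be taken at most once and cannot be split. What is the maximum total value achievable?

30 sci

This is a 0/1 knapsack; check combinations near the capacity.
- relay+drill: mass 9+2=11, value 10+20=30
- spectrometer+drill: mass 12+2=14, value 7+20=27
- drill+radar: mass 2+7=9, value 20+5=25
- drill: mass 2, value 20
Best: 30 sci.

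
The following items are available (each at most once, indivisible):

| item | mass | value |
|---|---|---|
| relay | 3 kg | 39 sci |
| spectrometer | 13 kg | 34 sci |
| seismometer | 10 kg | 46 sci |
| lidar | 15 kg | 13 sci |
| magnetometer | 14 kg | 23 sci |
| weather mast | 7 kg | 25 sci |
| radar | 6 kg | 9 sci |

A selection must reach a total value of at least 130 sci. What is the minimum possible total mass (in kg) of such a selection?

33

Subsets with value ≥ 130, sorted by total mass:
- relay+spectrometer+seismometer+weather mast: mass 33, value 144
- relay+seismometer+magnetometer+weather mast: mass 34, value 133
- relay+spectrometer+seismometer+weather mast+radar: mass 39, value 153
Minimum mass: 33 kg.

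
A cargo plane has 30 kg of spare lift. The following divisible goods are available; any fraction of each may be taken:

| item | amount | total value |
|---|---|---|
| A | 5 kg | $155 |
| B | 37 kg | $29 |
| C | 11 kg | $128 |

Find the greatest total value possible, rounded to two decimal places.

293.97

Take in order of value per unit:
- A (155/5 per unit): all 5 → value 155, running total 155.00
- C (128/11 per unit): all 11 → value 128, running total 283.00
- B (29/37 per unit): 14 of 37 → value 14×29/37 = 10.9730, running total 293.97
Total 293.97.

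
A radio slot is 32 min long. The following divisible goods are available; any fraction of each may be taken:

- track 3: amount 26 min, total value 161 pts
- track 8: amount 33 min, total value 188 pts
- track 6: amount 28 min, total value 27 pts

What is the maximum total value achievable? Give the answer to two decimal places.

Take in order of value per unit:
- track 3 (161/26 per unit): all 26 → value 161, running total 161.00
- track 8 (188/33 per unit): 6 of 33 → value 6×188/33 = 34.1818, running total 195.18
Total 195.18.

195.18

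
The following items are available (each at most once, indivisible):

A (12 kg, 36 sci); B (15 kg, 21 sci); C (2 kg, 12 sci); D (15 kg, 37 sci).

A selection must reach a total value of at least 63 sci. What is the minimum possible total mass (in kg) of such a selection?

27

Subsets with value ≥ 63, sorted by total mass:
- A+D: mass 27, value 73
- A+C+D: mass 29, value 85
- A+B+C: mass 29, value 69
Minimum mass: 27 kg.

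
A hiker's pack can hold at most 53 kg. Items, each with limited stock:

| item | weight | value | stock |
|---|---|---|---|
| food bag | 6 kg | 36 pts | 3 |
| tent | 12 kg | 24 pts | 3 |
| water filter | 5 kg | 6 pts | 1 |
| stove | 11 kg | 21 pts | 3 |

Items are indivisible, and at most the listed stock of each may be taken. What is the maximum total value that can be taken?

Top feasible selections:
- 3×food bag + 2×tent + 1×stove: weight 53, value 177
- 3×food bag + 1×tent + 2×stove: weight 52, value 174
Best: 177 pts.

177 pts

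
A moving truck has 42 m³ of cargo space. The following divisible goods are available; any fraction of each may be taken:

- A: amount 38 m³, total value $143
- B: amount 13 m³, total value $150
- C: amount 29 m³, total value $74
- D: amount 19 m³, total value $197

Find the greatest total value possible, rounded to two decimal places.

Take in order of value per unit:
- B (150/13 per unit): all 13 → value 150, running total 150.00
- D (197/19 per unit): all 19 → value 197, running total 347.00
- A (143/38 per unit): 10 of 38 → value 10×143/38 = 37.6316, running total 384.63
Total 384.63.

384.63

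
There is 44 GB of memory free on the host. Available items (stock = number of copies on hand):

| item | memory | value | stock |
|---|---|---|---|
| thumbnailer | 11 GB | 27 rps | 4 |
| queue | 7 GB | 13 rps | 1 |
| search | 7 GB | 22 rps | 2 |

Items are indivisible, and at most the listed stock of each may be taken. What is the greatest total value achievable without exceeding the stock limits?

Best selections within memory 44 and stock limits:
- 2×thumbnailer + 1×queue + 2×search: memory 43, value 111
- 4×thumbnailer: memory 44, value 108
- 3×thumbnailer + 1×search: memory 40, value 103
- 2×thumbnailer + 2×search: memory 36, value 98
Best: 111 rps.

111 rps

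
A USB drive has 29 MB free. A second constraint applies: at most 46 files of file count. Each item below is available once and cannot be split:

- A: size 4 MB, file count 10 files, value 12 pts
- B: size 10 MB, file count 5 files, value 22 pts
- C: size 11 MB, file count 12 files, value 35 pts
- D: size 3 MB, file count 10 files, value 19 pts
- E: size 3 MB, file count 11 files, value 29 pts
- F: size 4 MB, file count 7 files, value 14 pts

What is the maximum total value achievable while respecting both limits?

105 pts

Feasible sets respecting both limits:
- B+C+D+E: size 27, file count 38, value 105
- B+C+E+F: size 28, file count 35, value 100
- A+B+C+E: size 28, file count 38, value 98
- C+D+E+F: size 21, file count 40, value 97
Best: 105 pts.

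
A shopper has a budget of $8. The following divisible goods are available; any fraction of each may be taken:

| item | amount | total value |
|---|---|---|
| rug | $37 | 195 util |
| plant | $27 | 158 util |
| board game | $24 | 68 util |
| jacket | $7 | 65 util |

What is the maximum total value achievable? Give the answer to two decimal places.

70.85

Take in order of value per unit:
- jacket (65/7 per unit): all 7 → value 65, running total 65.00
- plant (158/27 per unit): 1 of 27 → value 1×158/27 = 5.8519, running total 70.85
Total 70.85.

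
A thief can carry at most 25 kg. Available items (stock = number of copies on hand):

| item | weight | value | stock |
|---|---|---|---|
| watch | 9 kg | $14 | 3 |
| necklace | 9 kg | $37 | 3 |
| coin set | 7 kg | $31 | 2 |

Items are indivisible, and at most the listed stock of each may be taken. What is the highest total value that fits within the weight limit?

$105

Best selections within weight 25 and stock limits:
- 2×necklace + 1×coin set: weight 25, value 105
- 1×necklace + 2×coin set: weight 23, value 99
Best: $105.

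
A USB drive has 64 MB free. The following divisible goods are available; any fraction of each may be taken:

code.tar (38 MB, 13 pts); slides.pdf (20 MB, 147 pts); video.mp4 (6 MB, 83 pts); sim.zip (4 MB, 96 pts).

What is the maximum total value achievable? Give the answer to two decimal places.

337.63

Take in order of value per unit:
- sim.zip (96/4 per unit): all 4 → value 96, running total 96.00
- video.mp4 (83/6 per unit): all 6 → value 83, running total 179.00
- slides.pdf (147/20 per unit): all 20 → value 147, running total 326.00
- code.tar (13/38 per unit): 34 of 38 → value 34×13/38 = 11.6316, running total 337.63
Total 337.63.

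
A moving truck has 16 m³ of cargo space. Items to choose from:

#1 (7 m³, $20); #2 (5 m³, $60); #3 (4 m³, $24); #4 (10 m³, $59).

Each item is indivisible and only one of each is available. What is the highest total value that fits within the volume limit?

$119

Check high-value combinations within 16 m³:
- #2+#4: volume 5+10=15, value 60+59=119
- #1+#2+#3: volume 7+5+4=16, value 20+60+24=104
- #2+#3: volume 5+4=9, value 60+24=84
- #3+#4: volume 4+10=14, value 24+59=83
Best: $119.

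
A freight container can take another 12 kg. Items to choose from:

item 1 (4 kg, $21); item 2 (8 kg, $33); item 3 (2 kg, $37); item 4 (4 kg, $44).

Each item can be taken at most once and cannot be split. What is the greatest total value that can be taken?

Check high-value combinations within 12 kg:
- item 1+item 3+item 4: weight 4+2+4=10, value 21+37+44=102
- item 3+item 4: weight 2+4=6, value 37+44=81
- item 2+item 4: weight 8+4=12, value 33+44=77
- item 2+item 3: weight 8+2=10, value 33+37=70
Best: $102.

$102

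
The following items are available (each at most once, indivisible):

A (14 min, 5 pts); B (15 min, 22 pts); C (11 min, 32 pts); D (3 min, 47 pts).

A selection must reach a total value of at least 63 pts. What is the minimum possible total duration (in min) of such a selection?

14

Subsets with value ≥ 63, sorted by total duration:
- C+D: duration 14, value 79
- B+D: duration 18, value 69
- A+C+D: duration 28, value 84
Minimum duration: 14 min.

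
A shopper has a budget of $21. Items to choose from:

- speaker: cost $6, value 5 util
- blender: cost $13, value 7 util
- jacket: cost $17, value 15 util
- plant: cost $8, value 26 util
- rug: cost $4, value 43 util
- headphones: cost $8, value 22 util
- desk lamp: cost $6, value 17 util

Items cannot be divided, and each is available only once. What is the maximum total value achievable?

This is a 0/1 knapsack; check combinations near the capacity.
- plant+rug+headphones: cost 8+4+8=20, value 26+43+22=91
- plant+rug+desk lamp: cost 8+4+6=18, value 26+43+17=86
- rug+headphones+desk lamp: cost 4+8+6=18, value 43+22+17=82
Best: 91 util.

91 util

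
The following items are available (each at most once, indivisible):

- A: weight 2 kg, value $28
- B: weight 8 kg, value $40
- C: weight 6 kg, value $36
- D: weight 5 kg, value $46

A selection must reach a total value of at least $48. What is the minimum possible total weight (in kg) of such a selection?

7

Subsets with value ≥ 48, sorted by total weight:
- A+D: weight 7, value 74
- A+C: weight 8, value 64
Minimum weight: 7 kg.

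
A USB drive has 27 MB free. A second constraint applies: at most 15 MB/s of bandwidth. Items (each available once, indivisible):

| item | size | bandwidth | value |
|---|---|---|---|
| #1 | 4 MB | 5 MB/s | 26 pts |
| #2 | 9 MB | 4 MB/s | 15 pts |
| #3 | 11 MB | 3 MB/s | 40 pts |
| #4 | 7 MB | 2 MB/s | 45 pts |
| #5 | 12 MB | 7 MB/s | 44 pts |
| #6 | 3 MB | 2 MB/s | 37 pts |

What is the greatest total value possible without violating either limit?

148 pts

Feasible sets respecting both limits:
- #1+#3+#4+#6: size 25, bandwidth 12, value 148
- #4+#5+#6: size 22, bandwidth 11, value 126
- #1+#2+#4+#6: size 23, bandwidth 13, value 123
Best: 148 pts.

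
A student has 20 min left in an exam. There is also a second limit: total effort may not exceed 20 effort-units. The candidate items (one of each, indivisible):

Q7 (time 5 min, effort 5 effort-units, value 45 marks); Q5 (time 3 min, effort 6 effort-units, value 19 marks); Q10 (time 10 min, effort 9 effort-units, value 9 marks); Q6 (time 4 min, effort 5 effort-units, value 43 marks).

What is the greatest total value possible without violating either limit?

107 marks

Feasible sets respecting both limits:
- Q7+Q5+Q6: time 12, effort 16, value 107
- Q7+Q10+Q6: time 19, effort 19, value 97
- Q7+Q6: time 9, effort 10, value 88
- Q7+Q5+Q10: time 18, effort 20, value 73
Best: 107 marks.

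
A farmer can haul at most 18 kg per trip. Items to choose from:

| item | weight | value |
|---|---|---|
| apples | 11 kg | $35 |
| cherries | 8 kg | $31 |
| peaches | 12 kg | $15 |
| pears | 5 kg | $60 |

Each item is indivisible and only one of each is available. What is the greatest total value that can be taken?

$95

This is a 0/1 knapsack; check combinations near the capacity.
- apples+pears: weight 11+5=16, value 35+60=95
- cherries+pears: weight 8+5=13, value 31+60=91
- peaches+pears: weight 12+5=17, value 15+60=75
Best: $95.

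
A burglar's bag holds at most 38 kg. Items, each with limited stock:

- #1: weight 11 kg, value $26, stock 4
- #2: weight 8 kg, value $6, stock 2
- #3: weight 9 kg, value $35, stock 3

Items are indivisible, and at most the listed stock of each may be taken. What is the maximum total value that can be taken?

Top feasible selections:
- 1×#1 + 3×#3: weight 38, value 131
- 1×#2 + 3×#3: weight 35, value 111
Best: $131.

$131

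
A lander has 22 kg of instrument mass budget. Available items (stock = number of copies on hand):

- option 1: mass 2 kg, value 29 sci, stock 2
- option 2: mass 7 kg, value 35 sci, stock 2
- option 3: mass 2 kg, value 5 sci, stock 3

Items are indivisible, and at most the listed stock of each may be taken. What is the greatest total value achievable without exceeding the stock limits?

Top feasible selections:
- 2×option 1 + 2×option 2 + 2×option 3: mass 22, value 138
- 2×option 1 + 2×option 2 + 1×option 3: mass 20, value 133
- 2×option 1 + 2×option 2: mass 18, value 128
- 1×option 1 + 2×option 2 + 3×option 3: mass 22, value 114
Best: 138 sci.

138 sci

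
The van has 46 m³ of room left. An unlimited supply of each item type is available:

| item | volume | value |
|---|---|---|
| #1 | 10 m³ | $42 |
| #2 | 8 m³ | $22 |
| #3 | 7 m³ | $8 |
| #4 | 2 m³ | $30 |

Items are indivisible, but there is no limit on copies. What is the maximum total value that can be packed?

Best value-per-unit is #4 at 30/2, and filling with it alone uses volume 23×2=46. No mix of the others beats 23×30 = 690.

$690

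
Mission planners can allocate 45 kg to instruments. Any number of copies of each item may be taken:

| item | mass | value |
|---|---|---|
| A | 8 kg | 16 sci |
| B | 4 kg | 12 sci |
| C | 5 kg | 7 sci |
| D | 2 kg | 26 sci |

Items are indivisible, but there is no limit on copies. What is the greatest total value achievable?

Best value-per-unit is D at 26/2, and filling with it alone uses mass 22×2=44. No mix of the others beats 22×26 = 572.

572 sci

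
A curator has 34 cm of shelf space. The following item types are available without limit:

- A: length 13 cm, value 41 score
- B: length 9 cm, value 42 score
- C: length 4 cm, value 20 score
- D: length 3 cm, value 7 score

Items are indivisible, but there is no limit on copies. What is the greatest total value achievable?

164 score

Best value-per-unit is C at 20/4; filling with it alone gives 8×20 = 160.
Optimal mix: 2×B + 4×C → length 34, value 164.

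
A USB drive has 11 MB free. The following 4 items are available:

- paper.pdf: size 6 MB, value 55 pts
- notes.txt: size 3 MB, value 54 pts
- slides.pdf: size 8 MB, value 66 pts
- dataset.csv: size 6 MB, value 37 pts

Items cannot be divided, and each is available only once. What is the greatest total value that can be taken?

This is a 0/1 knapsack; check combinations near the capacity.
- notes.txt+slides.pdf: size 3+8=11, value 54+66=120
- paper.pdf+notes.txt: size 6+3=9, value 55+54=109
- notes.txt+dataset.csv: size 3+6=9, value 54+37=91
- slides.pdf: size 8, value 66
Best: 120 pts.

120 pts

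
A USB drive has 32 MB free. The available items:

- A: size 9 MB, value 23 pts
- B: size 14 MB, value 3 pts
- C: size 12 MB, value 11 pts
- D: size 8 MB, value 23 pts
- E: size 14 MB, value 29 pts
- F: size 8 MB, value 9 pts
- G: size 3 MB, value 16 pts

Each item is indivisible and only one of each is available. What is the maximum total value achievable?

75 pts

Check high-value combinations within 32 MB:
- A+D+E: size 9+8+14=31, value 23+23+29=75
- A+C+D+G: size 9+12+8+3=32, value 23+11+23+16=73
- A+D+F+G: size 9+8+8+3=28, value 23+23+9+16=71
Best: 75 pts.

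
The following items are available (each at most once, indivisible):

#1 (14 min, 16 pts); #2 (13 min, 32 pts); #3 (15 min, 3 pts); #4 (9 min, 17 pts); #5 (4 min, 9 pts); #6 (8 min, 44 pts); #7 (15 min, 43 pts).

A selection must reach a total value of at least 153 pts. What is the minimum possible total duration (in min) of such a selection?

Subsets with value ≥ 153, sorted by total duration:
- #1+#2+#4+#5+#6+#7: duration 63, value 161
- #1+#2+#3+#4+#6+#7: duration 74, value 155
Minimum duration: 63 min.

63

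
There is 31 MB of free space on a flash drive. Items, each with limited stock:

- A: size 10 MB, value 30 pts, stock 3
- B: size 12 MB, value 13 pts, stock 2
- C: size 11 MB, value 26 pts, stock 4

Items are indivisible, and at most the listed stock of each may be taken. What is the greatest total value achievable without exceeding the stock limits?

Top feasible selections:
- 3×A: size 30, value 90
- 2×A + 1×C: size 31, value 86
Best: 90 pts.

90 pts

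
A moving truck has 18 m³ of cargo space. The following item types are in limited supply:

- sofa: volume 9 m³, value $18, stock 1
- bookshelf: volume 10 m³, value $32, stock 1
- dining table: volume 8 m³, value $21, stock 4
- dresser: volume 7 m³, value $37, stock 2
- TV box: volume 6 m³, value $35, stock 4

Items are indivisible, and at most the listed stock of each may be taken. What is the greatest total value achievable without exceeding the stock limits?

Best selections within volume 18 and stock limits:
- 3×TV box: volume 18, value 105
- 2×dresser: volume 14, value 74
- 1×dresser + 1×TV box: volume 13, value 72
Best: $105.

$105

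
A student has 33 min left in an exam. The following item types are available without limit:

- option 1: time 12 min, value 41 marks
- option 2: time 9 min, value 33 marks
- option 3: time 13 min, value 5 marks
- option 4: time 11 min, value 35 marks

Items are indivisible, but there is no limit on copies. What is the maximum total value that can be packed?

115 marks

Best value-per-unit is option 2 at 33/9; filling with it alone gives 3×33 = 99.
Optimal mix: 2×option 1 + 1×option 2 → time 33, value 115.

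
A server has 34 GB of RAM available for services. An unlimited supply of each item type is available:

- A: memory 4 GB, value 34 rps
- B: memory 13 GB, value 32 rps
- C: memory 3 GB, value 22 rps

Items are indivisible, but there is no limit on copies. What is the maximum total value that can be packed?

Best value-per-unit is A at 34/4; filling with it alone gives 8×34 = 272.
Optimal mix: 7×A + 2×C → memory 34, value 282.

282 rps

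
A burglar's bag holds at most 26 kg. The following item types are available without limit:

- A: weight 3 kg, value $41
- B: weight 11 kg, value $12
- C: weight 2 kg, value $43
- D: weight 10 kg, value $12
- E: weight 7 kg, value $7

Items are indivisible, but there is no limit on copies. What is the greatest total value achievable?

Best value-per-unit is C at 43/2, and filling with it alone uses weight 13×2=26. No mix of the others beats 13×43 = 559.

$559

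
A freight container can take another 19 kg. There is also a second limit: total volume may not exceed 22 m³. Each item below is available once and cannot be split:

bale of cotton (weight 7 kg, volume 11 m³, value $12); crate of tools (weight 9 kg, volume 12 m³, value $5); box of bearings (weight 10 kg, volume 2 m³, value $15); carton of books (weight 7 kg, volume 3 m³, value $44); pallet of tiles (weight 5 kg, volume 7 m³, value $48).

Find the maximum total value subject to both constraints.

$104

Feasible sets respecting both limits:
- bale of cotton+carton of books+pallet of tiles: weight 19, volume 21, value 104
- carton of books+pallet of tiles: weight 12, volume 10, value 92
- box of bearings+pallet of tiles: weight 15, volume 9, value 63
- bale of cotton+pallet of tiles: weight 12, volume 18, value 60
Best: $104.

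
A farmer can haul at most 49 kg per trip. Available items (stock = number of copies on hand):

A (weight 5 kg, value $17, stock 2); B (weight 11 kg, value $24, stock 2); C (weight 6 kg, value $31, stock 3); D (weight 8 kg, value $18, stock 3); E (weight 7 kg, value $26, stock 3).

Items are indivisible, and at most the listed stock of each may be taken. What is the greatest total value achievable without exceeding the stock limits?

Best selections within weight 49 and stock limits:
- 2×A + 3×C + 3×E: weight 49, value 205
- 3×C + 1×D + 3×E: weight 47, value 189
Best: $205.

$205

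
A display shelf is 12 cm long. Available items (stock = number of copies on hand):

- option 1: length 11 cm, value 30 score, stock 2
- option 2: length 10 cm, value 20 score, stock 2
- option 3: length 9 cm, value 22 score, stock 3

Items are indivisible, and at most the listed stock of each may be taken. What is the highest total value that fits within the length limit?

30 score

Best selections within length 12 and stock limits:
- 1×option 1: length 11, value 30
- 1×option 3: length 9, value 22
- 1×option 2: length 10, value 20
Best: 30 score.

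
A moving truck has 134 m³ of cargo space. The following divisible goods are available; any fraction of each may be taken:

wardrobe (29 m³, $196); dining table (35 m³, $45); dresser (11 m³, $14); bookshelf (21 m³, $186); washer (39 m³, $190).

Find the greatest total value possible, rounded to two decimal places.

629.73

Take in order of value per unit:
- bookshelf (186/21 per unit): all 21 → value 186, running total 186.00
- wardrobe (196/29 per unit): all 29 → value 196, running total 382.00
- washer (190/39 per unit): all 39 → value 190, running total 572.00
- dining table (45/35 per unit): all 35 → value 45, running total 617.00
- dresser (14/11 per unit): 10 of 11 → value 10×14/11 = 12.7273, running total 629.73
Total 629.73.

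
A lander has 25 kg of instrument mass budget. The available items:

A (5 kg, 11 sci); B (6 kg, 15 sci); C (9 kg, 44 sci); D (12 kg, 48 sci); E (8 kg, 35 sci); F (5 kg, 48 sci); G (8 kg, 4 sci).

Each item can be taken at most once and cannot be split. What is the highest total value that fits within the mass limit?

131 sci

This is a 0/1 knapsack; check combinations near the capacity.
- D+E+F: mass 12+8+5=25, value 48+35+48=131
- C+E+F: mass 9+8+5=22, value 44+35+48=127
- A+B+C+F: mass 5+6+9+5=25, value 11+15+44+48=118
Best: 131 sci.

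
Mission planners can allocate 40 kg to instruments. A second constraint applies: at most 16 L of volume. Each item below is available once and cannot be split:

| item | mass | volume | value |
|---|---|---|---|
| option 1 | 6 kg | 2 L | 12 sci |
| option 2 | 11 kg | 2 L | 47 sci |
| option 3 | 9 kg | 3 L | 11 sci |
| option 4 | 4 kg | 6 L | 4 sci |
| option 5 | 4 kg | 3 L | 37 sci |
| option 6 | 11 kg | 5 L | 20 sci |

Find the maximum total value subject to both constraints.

116 sci

Feasible sets respecting both limits:
- option 1+option 2+option 5+option 6: mass 32, volume 12, value 116
- option 2+option 3+option 5+option 6: mass 35, volume 13, value 115
- option 1+option 2+option 3+option 4+option 5: mass 34, volume 16, value 111
- option 2+option 4+option 5+option 6: mass 30, volume 16, value 108
Best: 116 sci.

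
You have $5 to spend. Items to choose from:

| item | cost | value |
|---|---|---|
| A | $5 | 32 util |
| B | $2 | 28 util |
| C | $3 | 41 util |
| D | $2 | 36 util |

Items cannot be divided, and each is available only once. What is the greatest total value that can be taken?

This is a 0/1 knapsack; check combinations near the capacity.
- C+D: cost 3+2=5, value 41+36=77
- B+C: cost 2+3=5, value 28+41=69
- B+D: cost 2+2=4, value 28+36=64
Best: 77 util.

77 util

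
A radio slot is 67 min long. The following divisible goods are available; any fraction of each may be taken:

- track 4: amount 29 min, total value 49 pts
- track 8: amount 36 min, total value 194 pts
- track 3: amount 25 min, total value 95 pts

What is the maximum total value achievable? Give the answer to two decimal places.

299.14

Take in order of value per unit:
- track 8 (194/36 per unit): all 36 → value 194, running total 194.00
- track 3 (95/25 per unit): all 25 → value 95, running total 289.00
- track 4 (49/29 per unit): 6 of 29 → value 6×49/29 = 10.1379, running total 299.14
Total 299.14.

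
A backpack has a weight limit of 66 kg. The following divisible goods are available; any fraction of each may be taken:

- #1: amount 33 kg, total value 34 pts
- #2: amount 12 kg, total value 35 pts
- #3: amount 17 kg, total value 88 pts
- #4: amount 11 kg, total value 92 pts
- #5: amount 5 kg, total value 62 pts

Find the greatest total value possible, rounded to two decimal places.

Take in order of value per unit:
- #5 (62/5 per unit): all 5 → value 62, running total 62.00
- #4 (92/11 per unit): all 11 → value 92, running total 154.00
- #3 (88/17 per unit): all 17 → value 88, running total 242.00
- #2 (35/12 per unit): all 12 → value 35, running total 277.00
- #1 (34/33 per unit): 21 of 33 → value 21×34/33 = 21.6364, running total 298.64
Total 298.64.

298.64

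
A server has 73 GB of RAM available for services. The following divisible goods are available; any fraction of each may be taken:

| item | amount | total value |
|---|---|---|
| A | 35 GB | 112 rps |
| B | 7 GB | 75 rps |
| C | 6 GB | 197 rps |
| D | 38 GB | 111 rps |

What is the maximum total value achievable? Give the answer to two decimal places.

Take in order of value per unit:
- C (197/6 per unit): all 6 → value 197, running total 197.00
- B (75/7 per unit): all 7 → value 75, running total 272.00
- A (112/35 per unit): all 35 → value 112, running total 384.00
- D (111/38 per unit): 25 of 38 → value 25×111/38 = 73.0263, running total 457.03
Total 457.03.

457.03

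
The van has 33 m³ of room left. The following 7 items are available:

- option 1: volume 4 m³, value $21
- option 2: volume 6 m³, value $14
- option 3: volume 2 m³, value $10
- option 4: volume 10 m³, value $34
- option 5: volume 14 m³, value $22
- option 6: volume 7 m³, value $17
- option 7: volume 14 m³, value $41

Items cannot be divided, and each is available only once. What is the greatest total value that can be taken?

$106

Check high-value combinations within 33 m³:
- option 1+option 3+option 4+option 7: volume 4+2+10+14=30, value 21+10+34+41=106
- option 1+option 2+option 3+option 6+option 7: volume 4+6+2+7+14=33, value 21+14+10+17+41=103
- option 3+option 4+option 6+option 7: volume 2+10+7+14=33, value 10+34+17+41=102
- option 2+option 3+option 4+option 7: volume 6+2+10+14=32, value 14+10+34+41=99
- option 1+option 4+option 7: volume 4+10+14=28, value 21+34+41=96
Best: $106.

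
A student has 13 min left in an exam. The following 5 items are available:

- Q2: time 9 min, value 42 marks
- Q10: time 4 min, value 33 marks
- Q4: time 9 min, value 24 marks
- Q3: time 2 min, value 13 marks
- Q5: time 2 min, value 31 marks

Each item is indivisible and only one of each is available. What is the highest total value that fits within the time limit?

Check high-value combinations within 13 min:
- Q2+Q3+Q5: time 9+2+2=13, value 42+13+31=86
- Q10+Q3+Q5: time 4+2+2=8, value 33+13+31=77
- Q2+Q10: time 9+4=13, value 42+33=75
Best: 86 marks.

86 marks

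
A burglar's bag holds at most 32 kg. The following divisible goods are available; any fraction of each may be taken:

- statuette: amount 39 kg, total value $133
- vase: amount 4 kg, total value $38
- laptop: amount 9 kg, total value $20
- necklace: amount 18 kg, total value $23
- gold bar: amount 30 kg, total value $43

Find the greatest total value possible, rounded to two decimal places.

Take in order of value per unit:
- vase (38/4 per unit): all 4 → value 38, running total 38.00
- statuette (133/39 per unit): 28 of 39 → value 28×133/39 = 95.4872, running total 133.49
Total 133.49.

133.49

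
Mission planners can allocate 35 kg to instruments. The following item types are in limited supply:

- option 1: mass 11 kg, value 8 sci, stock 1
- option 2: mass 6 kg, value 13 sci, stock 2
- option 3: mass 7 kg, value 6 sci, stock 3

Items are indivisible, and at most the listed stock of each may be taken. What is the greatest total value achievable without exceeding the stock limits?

Top feasible selections:
- 2×option 2 + 3×option 3: mass 33, value 44
- 1×option 1 + 2×option 2 + 1×option 3: mass 30, value 40
Best: 44 sci.

44 sci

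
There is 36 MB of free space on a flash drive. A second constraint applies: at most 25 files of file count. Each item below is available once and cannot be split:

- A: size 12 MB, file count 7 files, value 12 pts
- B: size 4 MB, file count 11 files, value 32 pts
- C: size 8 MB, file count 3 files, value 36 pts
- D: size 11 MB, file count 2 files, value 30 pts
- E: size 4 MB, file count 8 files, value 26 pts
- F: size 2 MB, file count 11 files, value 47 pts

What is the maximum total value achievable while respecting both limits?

Feasible sets respecting both limits:
- C+D+E+F: size 25, file count 24, value 139
- A+C+D+F: size 33, file count 23, value 125
- B+C+D+E: size 27, file count 24, value 124
Best: 139 pts.

139 pts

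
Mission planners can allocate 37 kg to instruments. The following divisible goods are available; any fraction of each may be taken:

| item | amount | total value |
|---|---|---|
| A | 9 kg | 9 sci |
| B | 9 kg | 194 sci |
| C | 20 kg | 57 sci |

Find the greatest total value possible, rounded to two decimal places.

Take in order of value per unit:
- B (194/9 per unit): all 9 → value 194, running total 194.00
- C (57/20 per unit): all 20 → value 57, running total 251.00
- A (9/9 per unit): 8 of 9 → value 8×9/9 = 8.0000, running total 259.00
Total 259.00.

259.00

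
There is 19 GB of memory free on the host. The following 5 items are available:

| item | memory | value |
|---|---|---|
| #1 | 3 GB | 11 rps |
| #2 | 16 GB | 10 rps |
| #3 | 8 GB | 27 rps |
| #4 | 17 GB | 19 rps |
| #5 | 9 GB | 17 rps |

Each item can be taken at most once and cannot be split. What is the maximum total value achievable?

44 rps

This is a 0/1 knapsack; check combinations near the capacity.
- #3+#5: memory 8+9=17, value 27+17=44
- #1+#3: memory 3+8=11, value 11+27=38
- #1+#5: memory 3+9=12, value 11+17=28
- #3: memory 8, value 27
- #1+#2: memory 3+16=19, value 11+10=21
Best: 44 rps.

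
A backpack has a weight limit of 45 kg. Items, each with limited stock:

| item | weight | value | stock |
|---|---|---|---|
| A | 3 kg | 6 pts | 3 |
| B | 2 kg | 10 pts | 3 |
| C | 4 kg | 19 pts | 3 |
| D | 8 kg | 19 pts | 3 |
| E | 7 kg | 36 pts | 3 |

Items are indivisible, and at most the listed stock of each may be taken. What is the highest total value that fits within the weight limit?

Top feasible selections:
- 2×A + 3×B + 3×C + 3×E: weight 45, value 207
- 2×B + 3×C + 1×D + 3×E: weight 45, value 204
- 1×A + 3×B + 3×C + 3×E: weight 42, value 201
- 2×A + 2×B + 3×C + 3×E: weight 43, value 197
Best: 207 pts.

207 pts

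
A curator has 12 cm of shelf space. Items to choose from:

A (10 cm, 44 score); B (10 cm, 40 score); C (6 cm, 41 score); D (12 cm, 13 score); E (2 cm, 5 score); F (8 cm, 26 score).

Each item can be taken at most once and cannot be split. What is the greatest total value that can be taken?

Check high-value combinations within 12 cm:
- A+E: length 10+2=12, value 44+5=49
- C+E: length 6+2=8, value 41+5=46
- B+E: length 10+2=12, value 40+5=45
- A: length 10, value 44
- C: length 6, value 41
Best: 49 score.

49 score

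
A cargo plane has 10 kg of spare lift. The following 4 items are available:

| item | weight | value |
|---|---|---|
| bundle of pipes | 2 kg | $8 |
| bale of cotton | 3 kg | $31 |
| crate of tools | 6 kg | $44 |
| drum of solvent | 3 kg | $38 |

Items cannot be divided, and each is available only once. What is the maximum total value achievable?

This is a 0/1 knapsack; check combinations near the capacity.
- crate of tools+drum of solvent: weight 6+3=9, value 44+38=82
- bundle of pipes+bale of cotton+drum of solvent: weight 2+3+3=8, value 8+31+38=77
- bale of cotton+crate of tools: weight 3+6=9, value 31+44=75
- bale of cotton+drum of solvent: weight 3+3=6, value 31+38=69
Best: $82.

$82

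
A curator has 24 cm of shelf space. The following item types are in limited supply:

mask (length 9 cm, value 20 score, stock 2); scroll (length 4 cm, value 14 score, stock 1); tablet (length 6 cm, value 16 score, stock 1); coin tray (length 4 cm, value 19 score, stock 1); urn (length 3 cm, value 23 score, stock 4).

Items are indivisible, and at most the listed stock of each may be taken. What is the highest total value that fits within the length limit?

Top feasible selections:
- 1×tablet + 1×coin tray + 4×urn: length 22, value 127
- 1×scroll + 1×coin tray + 4×urn: length 20, value 125
- 1×scroll + 1×tablet + 4×urn: length 22, value 122
Best: 127 score.

127 score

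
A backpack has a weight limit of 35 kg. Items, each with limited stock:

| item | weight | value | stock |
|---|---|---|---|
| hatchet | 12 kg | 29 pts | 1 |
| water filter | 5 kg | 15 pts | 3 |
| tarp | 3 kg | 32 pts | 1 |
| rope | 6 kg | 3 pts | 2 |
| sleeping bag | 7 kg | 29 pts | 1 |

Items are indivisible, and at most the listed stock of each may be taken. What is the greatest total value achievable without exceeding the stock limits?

120 pts

Top feasible selections:
- 1×hatchet + 2×water filter + 1×tarp + 1×sleeping bag: weight 32, value 120
- 3×water filter + 1×tarp + 1×rope + 1×sleeping bag: weight 31, value 109
Best: 120 pts.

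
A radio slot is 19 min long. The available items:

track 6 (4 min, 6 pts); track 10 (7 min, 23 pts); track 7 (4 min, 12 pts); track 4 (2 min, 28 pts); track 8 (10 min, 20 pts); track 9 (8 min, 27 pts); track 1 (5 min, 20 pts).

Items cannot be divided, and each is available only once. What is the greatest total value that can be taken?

This is a 0/1 knapsack; check combinations near the capacity.
- track 7+track 4+track 9+track 1: duration 4+2+8+5=19, value 12+28+27+20=87
- track 10+track 7+track 4+track 1: duration 7+4+2+5=18, value 23+12+28+20=83
- track 6+track 4+track 9+track 1: duration 4+2+8+5=19, value 6+28+27+20=81
- track 10+track 4+track 9: duration 7+2+8=17, value 23+28+27=78
Best: 87 pts.

87 pts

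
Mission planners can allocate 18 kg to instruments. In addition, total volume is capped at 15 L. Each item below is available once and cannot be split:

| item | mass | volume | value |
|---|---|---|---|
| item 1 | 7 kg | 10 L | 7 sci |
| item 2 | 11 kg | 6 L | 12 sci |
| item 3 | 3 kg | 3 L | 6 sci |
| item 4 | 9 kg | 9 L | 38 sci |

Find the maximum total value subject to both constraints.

Feasible sets respecting both limits:
- item 3+item 4: mass 12, volume 12, value 44
- item 4: mass 9, volume 9, value 38
- item 2+item 3: mass 14, volume 9, value 18
Best: 44 sci.

44 sci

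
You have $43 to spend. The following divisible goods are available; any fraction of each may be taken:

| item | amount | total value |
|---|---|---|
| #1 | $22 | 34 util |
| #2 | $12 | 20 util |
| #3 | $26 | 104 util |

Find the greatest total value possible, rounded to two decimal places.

131.73

Take in order of value per unit:
- #3 (104/26 per unit): all 26 → value 104, running total 104.00
- #2 (20/12 per unit): all 12 → value 20, running total 124.00
- #1 (34/22 per unit): 5 of 22 → value 5×34/22 = 7.7273, running total 131.73
Total 131.73.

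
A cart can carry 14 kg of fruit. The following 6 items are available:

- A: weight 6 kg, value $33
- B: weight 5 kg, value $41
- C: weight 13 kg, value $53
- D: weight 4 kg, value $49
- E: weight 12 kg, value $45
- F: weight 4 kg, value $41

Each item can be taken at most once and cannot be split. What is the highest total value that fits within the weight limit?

$131

Check high-value combinations within 14 kg:
- B+D+F: weight 5+4+4=13, value 41+49+41=131
- A+D+F: weight 6+4+4=14, value 33+49+41=123
- D+F: weight 4+4=8, value 49+41=90
- B+D: weight 5+4=9, value 41+49=90
Best: $131.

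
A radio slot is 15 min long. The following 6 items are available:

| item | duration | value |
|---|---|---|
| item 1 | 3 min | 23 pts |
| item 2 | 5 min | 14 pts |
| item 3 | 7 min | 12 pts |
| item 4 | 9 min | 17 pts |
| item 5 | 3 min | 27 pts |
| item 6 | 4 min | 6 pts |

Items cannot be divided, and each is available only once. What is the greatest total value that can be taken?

Check high-value combinations within 15 min:
- item 1+item 2+item 5+item 6: duration 3+5+3+4=15, value 23+14+27+6=70
- item 1+item 4+item 5: duration 3+9+3=15, value 23+17+27=67
- item 1+item 2+item 5: duration 3+5+3=11, value 23+14+27=64
- item 1+item 3+item 5: duration 3+7+3=13, value 23+12+27=62
- item 1+item 5+item 6: duration 3+3+4=10, value 23+27+6=56
Best: 70 pts.

70 pts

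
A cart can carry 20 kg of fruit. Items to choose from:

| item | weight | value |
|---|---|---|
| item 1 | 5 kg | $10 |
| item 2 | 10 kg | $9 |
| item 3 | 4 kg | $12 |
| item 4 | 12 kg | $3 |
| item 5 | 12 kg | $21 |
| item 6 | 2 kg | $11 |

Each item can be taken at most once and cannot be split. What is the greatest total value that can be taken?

$44

This is a 0/1 knapsack; check combinations near the capacity.
- item 3+item 5+item 6: weight 4+12+2=18, value 12+21+11=44
- item 1+item 5+item 6: weight 5+12+2=19, value 10+21+11=42
- item 1+item 3+item 6: weight 5+4+2=11, value 10+12+11=33
- item 3+item 5: weight 4+12=16, value 12+21=33
Best: $44.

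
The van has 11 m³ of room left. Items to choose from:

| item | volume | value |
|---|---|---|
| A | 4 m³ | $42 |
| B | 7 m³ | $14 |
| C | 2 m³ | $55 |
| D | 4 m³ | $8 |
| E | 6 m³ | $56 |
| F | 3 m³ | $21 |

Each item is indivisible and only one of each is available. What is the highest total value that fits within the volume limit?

This is a 0/1 knapsack; check combinations near the capacity.
- C+E+F: volume 2+6+3=11, value 55+56+21=132
- A+C+F: volume 4+2+3=9, value 42+55+21=118
- C+E: volume 2+6=8, value 55+56=111
- A+C+D: volume 4+2+4=10, value 42+55+8=105
- A+E: volume 4+6=10, value 42+56=98
Best: $132.

$132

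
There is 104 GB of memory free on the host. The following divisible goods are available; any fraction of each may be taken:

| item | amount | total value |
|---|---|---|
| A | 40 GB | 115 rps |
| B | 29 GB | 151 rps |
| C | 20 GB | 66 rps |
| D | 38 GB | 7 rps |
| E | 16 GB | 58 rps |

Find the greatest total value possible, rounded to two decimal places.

Take in order of value per unit:
- B (151/29 per unit): all 29 → value 151, running total 151.00
- E (58/16 per unit): all 16 → value 58, running total 209.00
- C (66/20 per unit): all 20 → value 66, running total 275.00
- A (115/40 per unit): 39 of 40 → value 39×115/40 = 112.1250, running total 387.13
Total 387.13.

387.13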